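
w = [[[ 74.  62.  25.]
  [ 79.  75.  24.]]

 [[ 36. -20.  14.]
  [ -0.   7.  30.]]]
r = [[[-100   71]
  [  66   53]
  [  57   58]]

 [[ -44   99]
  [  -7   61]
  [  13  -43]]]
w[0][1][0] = 79.0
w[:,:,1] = [[62.0, 75.0], [-20.0, 7.0]]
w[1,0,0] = 36.0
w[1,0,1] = -20.0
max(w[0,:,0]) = 79.0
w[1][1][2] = 30.0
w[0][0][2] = 25.0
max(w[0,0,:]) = 74.0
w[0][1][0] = 79.0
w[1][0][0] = 36.0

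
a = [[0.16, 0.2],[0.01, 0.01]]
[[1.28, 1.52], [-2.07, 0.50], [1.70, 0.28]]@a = [[0.22, 0.27], [-0.33, -0.41], [0.27, 0.34]]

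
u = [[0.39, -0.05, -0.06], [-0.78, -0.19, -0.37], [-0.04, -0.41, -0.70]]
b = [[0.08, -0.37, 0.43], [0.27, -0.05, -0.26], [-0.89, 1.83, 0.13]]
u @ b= [[0.07, -0.25, 0.17], [0.22, -0.38, -0.33], [0.51, -1.25, -0.0]]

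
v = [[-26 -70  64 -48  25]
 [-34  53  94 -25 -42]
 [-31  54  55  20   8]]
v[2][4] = 8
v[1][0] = -34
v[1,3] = -25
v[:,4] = [25, -42, 8]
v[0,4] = 25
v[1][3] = -25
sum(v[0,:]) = -55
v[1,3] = -25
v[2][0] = -31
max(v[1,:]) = 94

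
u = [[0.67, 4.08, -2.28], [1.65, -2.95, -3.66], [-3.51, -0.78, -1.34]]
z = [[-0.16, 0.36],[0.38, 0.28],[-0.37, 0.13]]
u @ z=[[2.29, 1.09],[-0.03, -0.71],[0.76, -1.66]]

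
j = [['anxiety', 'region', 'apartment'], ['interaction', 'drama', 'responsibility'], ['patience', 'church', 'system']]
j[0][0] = 'anxiety'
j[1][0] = 'interaction'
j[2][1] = 'church'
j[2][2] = 'system'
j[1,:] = ['interaction', 'drama', 'responsibility']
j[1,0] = 'interaction'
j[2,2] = 'system'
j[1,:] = ['interaction', 'drama', 'responsibility']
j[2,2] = 'system'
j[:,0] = ['anxiety', 'interaction', 'patience']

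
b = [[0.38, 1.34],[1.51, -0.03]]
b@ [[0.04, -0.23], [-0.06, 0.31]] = [[-0.07, 0.33], [0.06, -0.36]]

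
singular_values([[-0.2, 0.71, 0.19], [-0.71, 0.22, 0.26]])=[0.97, 0.5]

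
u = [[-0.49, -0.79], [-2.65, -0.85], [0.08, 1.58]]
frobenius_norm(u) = 3.33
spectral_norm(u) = 2.97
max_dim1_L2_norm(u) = 2.78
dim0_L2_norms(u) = [2.7, 1.96]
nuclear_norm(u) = 4.49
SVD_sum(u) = [[-0.71, -0.40], [-2.38, -1.33], [0.73, 0.41]] + [[0.22,-0.39], [-0.27,0.48], [-0.65,1.17]]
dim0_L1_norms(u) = [3.22, 3.22]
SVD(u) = [[-0.27, 0.3],[-0.92, -0.36],[0.28, -0.88]] @ diag([2.968076634331094, 1.5174060408268468]) @ [[0.87, 0.49], [0.49, -0.87]]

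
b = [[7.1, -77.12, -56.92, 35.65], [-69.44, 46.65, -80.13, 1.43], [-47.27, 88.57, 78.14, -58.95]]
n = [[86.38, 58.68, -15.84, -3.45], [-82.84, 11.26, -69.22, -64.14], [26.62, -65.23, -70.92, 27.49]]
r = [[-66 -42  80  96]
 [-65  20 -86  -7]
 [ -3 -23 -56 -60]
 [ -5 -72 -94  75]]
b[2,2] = 78.14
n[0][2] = -15.84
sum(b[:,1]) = 58.09999999999999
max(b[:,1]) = 88.57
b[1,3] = 1.43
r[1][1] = 20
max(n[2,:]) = 27.49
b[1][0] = -69.44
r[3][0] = -5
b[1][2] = -80.13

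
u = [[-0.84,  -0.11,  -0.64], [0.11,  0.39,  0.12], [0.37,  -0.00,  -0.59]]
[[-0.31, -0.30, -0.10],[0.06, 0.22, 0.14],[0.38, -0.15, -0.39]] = u @ [[0.57, 0.07, -0.28], [0.07, 0.44, 0.3], [-0.28, 0.3, 0.48]]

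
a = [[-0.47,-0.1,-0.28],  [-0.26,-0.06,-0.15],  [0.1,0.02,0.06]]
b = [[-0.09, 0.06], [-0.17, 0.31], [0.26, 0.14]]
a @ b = [[-0.01, -0.1], [-0.01, -0.06], [0.00, 0.02]]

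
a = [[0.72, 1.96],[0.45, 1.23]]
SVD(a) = [[-0.85, -0.53], [-0.53, 0.85]] @ diag([2.464832218794288, 0.0014605456600859695]) @ [[-0.34,-0.94],[-0.94,0.34]]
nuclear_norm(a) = 2.47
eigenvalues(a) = [0.0, 1.95]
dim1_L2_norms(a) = [2.09, 1.31]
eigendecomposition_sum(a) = [[0.00, -0.00], [-0.0, 0.00]] + [[0.72, 1.96],[0.45, 1.23]]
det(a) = 0.00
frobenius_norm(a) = 2.46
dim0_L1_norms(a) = [1.17, 3.19]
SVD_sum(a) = [[0.72,1.96], [0.45,1.23]] + [[0.00,  -0.00], [-0.0,  0.00]]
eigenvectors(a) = [[-0.94,  -0.85], [0.34,  -0.53]]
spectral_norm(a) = 2.46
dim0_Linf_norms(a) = [0.72, 1.96]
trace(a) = 1.95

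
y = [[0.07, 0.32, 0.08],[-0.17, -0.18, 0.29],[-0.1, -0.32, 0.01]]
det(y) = 0.001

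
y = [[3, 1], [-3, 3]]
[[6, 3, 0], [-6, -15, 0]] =y @ [[2, 2, 0], [0, -3, 0]]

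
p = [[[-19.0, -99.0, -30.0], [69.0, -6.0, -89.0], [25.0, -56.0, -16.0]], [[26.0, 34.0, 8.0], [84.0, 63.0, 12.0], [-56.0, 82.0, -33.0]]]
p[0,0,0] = -19.0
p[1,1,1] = 63.0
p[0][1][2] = -89.0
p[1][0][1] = 34.0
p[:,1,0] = [69.0, 84.0]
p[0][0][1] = -99.0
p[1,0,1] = 34.0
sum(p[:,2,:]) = -54.0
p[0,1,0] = 69.0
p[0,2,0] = 25.0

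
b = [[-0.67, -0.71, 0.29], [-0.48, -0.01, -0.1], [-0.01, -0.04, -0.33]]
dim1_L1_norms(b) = [1.67, 0.59, 0.38]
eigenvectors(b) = [[-0.9, -0.58, 0.05], [-0.44, 0.81, 0.36], [-0.04, -0.04, 0.93]]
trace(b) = -1.01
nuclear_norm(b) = 1.75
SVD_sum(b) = [[-0.75, -0.64, 0.24], [-0.25, -0.21, 0.08], [0.03, 0.03, -0.01]] + [[0.05, -0.03, 0.08], [-0.17, 0.1, -0.26], [-0.13, 0.08, -0.20]] + [[0.02, -0.04, -0.03], [-0.06, 0.10, 0.08], [0.09, -0.15, -0.11]]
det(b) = 0.12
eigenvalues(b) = [-1.0, 0.34, -0.35]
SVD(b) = [[-0.95, 0.23, 0.22], [-0.31, -0.77, -0.56], [0.04, -0.60, 0.8]] @ diag([1.0673647054953375, 0.4267071292505882, 0.25856065305760184]) @ [[0.74, 0.63, -0.24],[0.52, -0.3, 0.8],[0.43, -0.71, -0.55]]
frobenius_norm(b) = 1.18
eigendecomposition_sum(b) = [[-0.76, -0.53, 0.25], [-0.37, -0.26, 0.12], [-0.03, -0.02, 0.01]] + [[0.08,-0.18,0.06], [-0.12,0.25,-0.09], [0.01,-0.01,0.0]] + [[0.0, -0.00, -0.02], [0.01, -0.00, -0.13], [0.02, -0.0, -0.35]]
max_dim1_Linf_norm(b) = 0.71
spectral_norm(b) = 1.07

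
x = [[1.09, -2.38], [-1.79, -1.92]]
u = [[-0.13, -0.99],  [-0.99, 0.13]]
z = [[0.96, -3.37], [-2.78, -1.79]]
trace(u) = 0.00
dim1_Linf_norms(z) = [3.37, 2.78]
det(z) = -11.09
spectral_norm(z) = 3.88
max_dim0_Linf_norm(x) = 2.38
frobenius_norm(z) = 4.82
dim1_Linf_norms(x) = [2.38, 1.92]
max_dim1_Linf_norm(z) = 3.37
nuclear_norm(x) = 5.14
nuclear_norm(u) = 2.00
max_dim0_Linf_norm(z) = 3.37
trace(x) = -0.83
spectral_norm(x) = 3.08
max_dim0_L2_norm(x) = 3.06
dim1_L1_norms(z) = [4.33, 4.57]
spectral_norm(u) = 1.00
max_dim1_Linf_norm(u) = 0.99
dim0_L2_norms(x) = [2.1, 3.06]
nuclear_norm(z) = 6.74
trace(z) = -0.83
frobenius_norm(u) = 1.41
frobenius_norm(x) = 3.71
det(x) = -6.35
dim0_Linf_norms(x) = [1.79, 2.38]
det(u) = -1.00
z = x + u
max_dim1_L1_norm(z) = 4.57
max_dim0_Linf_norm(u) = 0.99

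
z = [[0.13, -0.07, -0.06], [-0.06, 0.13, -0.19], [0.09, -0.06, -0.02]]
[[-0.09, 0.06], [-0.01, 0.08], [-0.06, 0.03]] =z @[[-0.37,0.45],[0.27,0.31],[0.37,-0.33]]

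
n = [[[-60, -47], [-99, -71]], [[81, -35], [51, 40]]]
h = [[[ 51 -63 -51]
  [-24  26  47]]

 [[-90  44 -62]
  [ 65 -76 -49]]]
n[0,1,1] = -71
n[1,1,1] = 40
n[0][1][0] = -99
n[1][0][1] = -35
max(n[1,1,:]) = 51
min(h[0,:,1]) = -63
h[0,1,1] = 26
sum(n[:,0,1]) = -82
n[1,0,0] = 81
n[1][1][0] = 51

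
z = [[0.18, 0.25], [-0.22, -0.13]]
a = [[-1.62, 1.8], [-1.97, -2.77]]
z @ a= [[-0.78, -0.37], [0.61, -0.04]]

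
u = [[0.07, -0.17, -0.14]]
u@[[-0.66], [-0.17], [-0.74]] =[[0.09]]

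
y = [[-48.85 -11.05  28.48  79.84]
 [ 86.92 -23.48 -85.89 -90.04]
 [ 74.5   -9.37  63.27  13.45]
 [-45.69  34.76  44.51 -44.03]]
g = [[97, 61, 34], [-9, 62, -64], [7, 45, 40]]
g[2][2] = 40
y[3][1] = 34.76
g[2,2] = 40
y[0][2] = 28.48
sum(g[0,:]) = 192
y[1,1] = -23.48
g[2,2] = 40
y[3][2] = 44.51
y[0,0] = -48.85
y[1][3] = -90.04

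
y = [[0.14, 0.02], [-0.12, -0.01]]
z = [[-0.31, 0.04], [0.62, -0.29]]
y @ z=[[-0.03, -0.0],[0.03, -0.00]]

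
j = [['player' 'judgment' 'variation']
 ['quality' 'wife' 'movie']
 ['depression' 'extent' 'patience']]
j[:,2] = ['variation', 'movie', 'patience']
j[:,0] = ['player', 'quality', 'depression']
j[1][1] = 'wife'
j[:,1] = ['judgment', 'wife', 'extent']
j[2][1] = 'extent'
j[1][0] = 'quality'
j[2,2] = 'patience'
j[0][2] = 'variation'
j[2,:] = ['depression', 'extent', 'patience']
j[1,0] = 'quality'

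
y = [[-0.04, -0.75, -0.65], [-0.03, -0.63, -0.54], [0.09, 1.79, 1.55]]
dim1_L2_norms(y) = [0.99, 0.83, 2.37]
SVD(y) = [[-0.37, 0.39, 0.84], [-0.31, -0.91, 0.29], [0.88, -0.15, 0.45]] @ diag([2.700125221557582, 0.0045708564044648625, 0.0017015229501354022]) @ [[0.04, 0.76, 0.65], [-0.5, 0.58, -0.64], [-0.87, -0.3, 0.40]]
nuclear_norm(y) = 2.71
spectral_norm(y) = 2.70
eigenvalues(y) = [0.89, -0.0, -0.01]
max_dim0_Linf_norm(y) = 1.79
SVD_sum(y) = [[-0.04,-0.75,-0.65], [-0.03,-0.63,-0.54], [0.09,1.79,1.55]] + [[-0.00,0.00,-0.0], [0.0,-0.00,0.00], [0.0,-0.0,0.0]] + [[-0.00, -0.00, 0.00], [-0.00, -0.00, 0.00], [-0.00, -0.0, 0.00]]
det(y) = 0.00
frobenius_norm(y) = 2.70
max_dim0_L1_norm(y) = 3.17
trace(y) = 0.88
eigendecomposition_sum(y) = [[-0.04, -0.74, -0.65], [-0.03, -0.61, -0.54], [0.09, 1.77, 1.54]] + [[-0.0, 0.00, -0.00], [-0.00, 0.0, -0.00], [0.0, -0.00, 0.0]] + [[0.00, -0.01, -0.00], [0.00, -0.02, -0.0], [-0.0, 0.02, 0.01]]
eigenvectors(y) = [[-0.37, -0.91, 0.34],[-0.3, -0.24, 0.61],[0.88, 0.33, -0.72]]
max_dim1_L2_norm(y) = 2.37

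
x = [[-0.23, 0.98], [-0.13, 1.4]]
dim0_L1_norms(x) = [0.36, 2.38]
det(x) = -0.19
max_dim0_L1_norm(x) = 2.38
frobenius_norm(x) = 1.73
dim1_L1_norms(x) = [1.21, 1.53]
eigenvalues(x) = [-0.15, 1.32]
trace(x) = 1.17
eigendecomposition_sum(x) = [[-0.16, 0.1], [-0.01, 0.01]] + [[-0.07, 0.88], [-0.12, 1.39]]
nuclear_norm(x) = 1.84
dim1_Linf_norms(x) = [0.98, 1.4]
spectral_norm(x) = 1.73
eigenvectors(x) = [[-1.0, -0.53], [-0.08, -0.84]]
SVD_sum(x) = [[-0.14,  0.99], [-0.19,  1.39]] + [[-0.09, -0.01], [0.06, 0.01]]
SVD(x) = [[0.58, 0.81],[0.81, -0.58]] @ diag([1.7255380260203197, 0.11277641933444613]) @ [[-0.14,0.99], [-0.99,-0.14]]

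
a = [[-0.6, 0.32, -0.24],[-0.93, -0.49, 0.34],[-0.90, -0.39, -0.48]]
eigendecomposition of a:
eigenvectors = [[(-0.42+0j),  (0.05+0.3j),  0.05-0.30j], [(-0.17+0j),  -0.75+0.00j,  (-0.75-0j)], [-0.89+0.00j,  -0.30-0.50j,  (-0.3+0.5j)]]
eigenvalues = [(-0.98+0j), (-0.3+0.6j), (-0.3-0.6j)]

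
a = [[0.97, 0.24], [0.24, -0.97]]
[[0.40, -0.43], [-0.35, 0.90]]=a@ [[0.30, -0.2], [0.44, -0.98]]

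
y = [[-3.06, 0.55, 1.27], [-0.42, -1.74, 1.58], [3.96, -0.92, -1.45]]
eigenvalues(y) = [-4.01, 0.02, -2.26]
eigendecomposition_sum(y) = [[-4.13, 1.47, 1.15], [-4.17, 1.48, 1.16], [4.90, -1.74, -1.36]] + [[0.01, -0.0, 0.01], [0.01, -0.00, 0.01], [0.02, -0.00, 0.01]] + [[1.06, -0.92, 0.12], [3.74, -3.22, 0.41], [-0.95, 0.82, -0.11]]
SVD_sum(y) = [[-3.06, 0.5, 1.29], [-0.66, 0.11, 0.28], [3.92, -0.64, -1.65]] + [[-0.01,0.04,-0.03], [0.25,-1.85,1.30], [0.04,-0.28,0.20]] + [[0.0, 0.01, 0.01], [-0.00, -0.0, -0.00], [0.00, 0.00, 0.01]]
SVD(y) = [[-0.61, 0.02, 0.79], [-0.13, -0.99, -0.07], [0.78, -0.15, 0.61]] @ diag([5.5063244321114615, 2.3000196787050617, 0.01416777688445768]) @ [[0.91, -0.15, -0.38], [-0.11, 0.81, -0.57], [0.40, 0.56, 0.72]]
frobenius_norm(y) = 5.97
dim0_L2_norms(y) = [5.02, 2.04, 2.49]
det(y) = 0.18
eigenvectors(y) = [[-0.54, -0.4, 0.27], [-0.55, -0.56, 0.93], [0.64, -0.73, -0.24]]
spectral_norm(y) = 5.51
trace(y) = -6.25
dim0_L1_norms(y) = [7.44, 3.21, 4.3]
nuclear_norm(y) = 7.82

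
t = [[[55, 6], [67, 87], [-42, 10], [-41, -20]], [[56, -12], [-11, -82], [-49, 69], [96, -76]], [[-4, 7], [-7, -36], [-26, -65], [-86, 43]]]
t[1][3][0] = 96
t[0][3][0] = -41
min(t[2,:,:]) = -86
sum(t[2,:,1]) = -51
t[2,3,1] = 43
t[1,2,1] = 69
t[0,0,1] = 6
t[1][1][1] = -82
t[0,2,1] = 10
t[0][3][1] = -20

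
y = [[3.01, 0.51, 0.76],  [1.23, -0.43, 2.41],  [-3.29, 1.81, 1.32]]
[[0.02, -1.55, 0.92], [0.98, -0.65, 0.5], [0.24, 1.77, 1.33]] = y@ [[-0.05, -0.52, 0.11], [-0.24, 0.03, 0.73], [0.39, 0.0, 0.28]]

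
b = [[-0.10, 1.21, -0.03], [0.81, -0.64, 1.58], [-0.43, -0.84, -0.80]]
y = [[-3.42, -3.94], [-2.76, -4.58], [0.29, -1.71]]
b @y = [[-3.01, -5.10], [-0.55, -2.96], [3.56, 6.91]]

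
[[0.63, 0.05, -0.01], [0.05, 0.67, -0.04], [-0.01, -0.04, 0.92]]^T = [[0.63, 0.05, -0.01], [0.05, 0.67, -0.04], [-0.01, -0.04, 0.92]]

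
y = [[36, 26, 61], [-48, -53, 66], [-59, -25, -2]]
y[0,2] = 61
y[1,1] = -53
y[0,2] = 61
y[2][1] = -25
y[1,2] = 66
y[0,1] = 26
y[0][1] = 26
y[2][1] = -25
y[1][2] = 66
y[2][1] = -25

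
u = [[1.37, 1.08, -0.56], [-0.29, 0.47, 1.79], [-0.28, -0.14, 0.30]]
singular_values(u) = [2.12, 1.6, 0.0]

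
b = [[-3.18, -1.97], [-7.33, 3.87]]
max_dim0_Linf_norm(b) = 7.33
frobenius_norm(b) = 9.09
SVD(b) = [[-0.26, -0.97],[-0.97, 0.26]] @ diag([8.53719203274731, 3.1329622078786468]) @ [[0.93, -0.38], [0.38, 0.93]]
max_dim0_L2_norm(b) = 7.99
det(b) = -26.75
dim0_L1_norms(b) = [10.51, 5.84]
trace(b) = 0.69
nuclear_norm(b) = 11.67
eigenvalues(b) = [-4.84, 5.53]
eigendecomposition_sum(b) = [[-4.06, -0.92], [-3.42, -0.77]] + [[0.88, -1.05],[-3.91, 4.64]]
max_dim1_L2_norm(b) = 8.29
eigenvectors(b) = [[-0.77, 0.22], [-0.64, -0.98]]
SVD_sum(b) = [[-2.03,0.83], [-7.64,3.12]] + [[-1.15,-2.8],[0.31,0.75]]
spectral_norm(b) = 8.54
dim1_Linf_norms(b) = [3.18, 7.33]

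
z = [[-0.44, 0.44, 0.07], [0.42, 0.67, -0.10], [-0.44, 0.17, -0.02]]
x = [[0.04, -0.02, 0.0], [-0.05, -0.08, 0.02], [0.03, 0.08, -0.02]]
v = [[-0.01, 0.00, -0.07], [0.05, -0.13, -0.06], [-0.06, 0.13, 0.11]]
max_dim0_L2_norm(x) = 0.11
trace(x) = -0.06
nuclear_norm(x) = 0.18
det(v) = 0.00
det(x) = 0.00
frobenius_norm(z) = 1.12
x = v @ z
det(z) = 0.05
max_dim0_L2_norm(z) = 0.82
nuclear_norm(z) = 1.65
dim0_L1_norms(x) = [0.12, 0.18, 0.04]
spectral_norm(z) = 0.82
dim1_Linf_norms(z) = [0.44, 0.67, 0.44]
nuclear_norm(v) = 0.31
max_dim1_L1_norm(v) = 0.3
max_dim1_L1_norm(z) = 1.19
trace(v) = -0.03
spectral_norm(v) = 0.24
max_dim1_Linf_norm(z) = 0.67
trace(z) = 0.21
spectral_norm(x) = 0.13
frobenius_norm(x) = 0.14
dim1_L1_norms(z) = [0.95, 1.19, 0.63]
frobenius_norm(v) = 0.25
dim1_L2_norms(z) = [0.63, 0.8, 0.47]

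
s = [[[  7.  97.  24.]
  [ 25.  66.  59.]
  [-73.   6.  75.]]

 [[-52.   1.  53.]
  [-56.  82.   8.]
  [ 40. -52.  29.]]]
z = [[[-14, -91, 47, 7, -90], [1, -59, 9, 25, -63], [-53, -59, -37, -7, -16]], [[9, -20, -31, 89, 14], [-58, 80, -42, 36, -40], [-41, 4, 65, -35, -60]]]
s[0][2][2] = 75.0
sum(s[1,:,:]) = 53.0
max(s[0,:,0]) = 25.0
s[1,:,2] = [53.0, 8.0, 29.0]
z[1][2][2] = 65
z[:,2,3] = [-7, -35]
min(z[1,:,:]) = -60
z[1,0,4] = 14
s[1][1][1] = 82.0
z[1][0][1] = -20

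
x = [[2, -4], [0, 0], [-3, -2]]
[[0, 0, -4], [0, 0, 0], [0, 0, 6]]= x @ [[0, 0, -2], [0, 0, 0]]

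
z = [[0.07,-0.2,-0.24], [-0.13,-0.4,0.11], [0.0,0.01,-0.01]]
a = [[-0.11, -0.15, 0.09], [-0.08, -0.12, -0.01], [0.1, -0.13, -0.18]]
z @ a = [[-0.02, 0.04, 0.05],[0.06, 0.05, -0.03],[-0.00, 0.00, 0.0]]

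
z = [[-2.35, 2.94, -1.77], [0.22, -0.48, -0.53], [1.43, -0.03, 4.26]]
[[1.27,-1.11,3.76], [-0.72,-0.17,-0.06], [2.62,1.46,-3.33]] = z@[[-0.09, -0.63, -0.77], [0.75, -0.55, 0.35], [0.65, 0.55, -0.52]]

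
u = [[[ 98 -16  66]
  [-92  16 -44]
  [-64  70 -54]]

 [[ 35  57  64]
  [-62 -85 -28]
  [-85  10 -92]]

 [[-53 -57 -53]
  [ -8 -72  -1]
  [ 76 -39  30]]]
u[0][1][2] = -44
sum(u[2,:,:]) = -177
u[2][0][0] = -53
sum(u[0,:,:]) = -20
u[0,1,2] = -44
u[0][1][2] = -44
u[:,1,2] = [-44, -28, -1]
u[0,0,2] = 66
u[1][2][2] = -92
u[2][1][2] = -1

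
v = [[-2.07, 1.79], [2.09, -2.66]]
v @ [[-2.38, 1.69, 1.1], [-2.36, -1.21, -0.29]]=[[0.70, -5.66, -2.8], [1.30, 6.75, 3.07]]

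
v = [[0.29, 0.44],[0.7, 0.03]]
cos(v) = [[0.81, -0.07], [-0.11, 0.85]]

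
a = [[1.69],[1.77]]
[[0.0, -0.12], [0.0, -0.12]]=a @[[-0.0,-0.07]]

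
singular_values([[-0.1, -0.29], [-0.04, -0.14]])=[0.34, 0.01]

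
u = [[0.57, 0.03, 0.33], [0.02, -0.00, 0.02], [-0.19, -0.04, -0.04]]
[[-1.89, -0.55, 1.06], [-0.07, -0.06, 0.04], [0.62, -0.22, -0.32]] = u@ [[-3.00, 1.26, 1.33], [-0.81, 3.69, 0.85], [-0.46, -4.19, 0.84]]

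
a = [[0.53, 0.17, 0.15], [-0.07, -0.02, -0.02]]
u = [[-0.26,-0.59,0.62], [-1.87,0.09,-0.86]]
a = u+[[0.79, 0.76, -0.47], [1.80, -0.11, 0.84]]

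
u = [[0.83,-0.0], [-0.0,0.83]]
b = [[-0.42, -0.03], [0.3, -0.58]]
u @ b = [[-0.35, -0.02], [0.25, -0.48]]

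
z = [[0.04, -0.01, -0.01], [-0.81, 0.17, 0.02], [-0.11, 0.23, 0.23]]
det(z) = 0.001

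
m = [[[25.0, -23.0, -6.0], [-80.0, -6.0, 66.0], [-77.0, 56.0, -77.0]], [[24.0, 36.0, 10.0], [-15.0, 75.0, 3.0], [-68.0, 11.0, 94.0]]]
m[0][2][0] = -77.0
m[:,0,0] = [25.0, 24.0]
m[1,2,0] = -68.0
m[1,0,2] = 10.0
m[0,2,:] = [-77.0, 56.0, -77.0]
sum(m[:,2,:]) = -61.0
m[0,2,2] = -77.0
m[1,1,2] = 3.0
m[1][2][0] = -68.0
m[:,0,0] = [25.0, 24.0]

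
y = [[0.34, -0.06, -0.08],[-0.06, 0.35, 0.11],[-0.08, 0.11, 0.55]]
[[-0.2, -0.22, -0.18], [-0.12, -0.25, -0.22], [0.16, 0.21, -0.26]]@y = [[-0.04,  -0.08,  -0.11], [-0.01,  -0.1,  -0.14], [0.06,  0.04,  -0.13]]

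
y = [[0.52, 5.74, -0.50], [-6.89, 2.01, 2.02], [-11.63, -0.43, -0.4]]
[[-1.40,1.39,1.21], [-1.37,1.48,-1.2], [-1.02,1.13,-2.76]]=y @ [[0.10, -0.11, 0.23], [-0.26, 0.26, 0.19], [-0.08, 0.10, -0.00]]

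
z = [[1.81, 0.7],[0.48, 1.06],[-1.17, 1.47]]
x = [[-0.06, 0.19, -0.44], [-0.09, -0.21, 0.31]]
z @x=[[-0.17, 0.2, -0.58], [-0.12, -0.13, 0.12], [-0.06, -0.53, 0.97]]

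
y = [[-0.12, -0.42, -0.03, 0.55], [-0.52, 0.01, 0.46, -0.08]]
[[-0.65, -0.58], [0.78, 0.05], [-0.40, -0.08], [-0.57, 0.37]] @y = [[0.38, 0.27, -0.25, -0.31], [-0.12, -0.33, -0.0, 0.43], [0.09, 0.17, -0.02, -0.21], [-0.12, 0.24, 0.19, -0.34]]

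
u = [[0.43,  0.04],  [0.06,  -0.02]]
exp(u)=[[1.54, 0.05], [0.07, 0.98]]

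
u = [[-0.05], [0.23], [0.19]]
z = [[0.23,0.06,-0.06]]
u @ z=[[-0.01, -0.0, 0.00], [0.05, 0.01, -0.01], [0.04, 0.01, -0.01]]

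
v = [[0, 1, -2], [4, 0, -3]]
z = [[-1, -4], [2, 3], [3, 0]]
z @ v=[[-16, -1, 14], [12, 2, -13], [0, 3, -6]]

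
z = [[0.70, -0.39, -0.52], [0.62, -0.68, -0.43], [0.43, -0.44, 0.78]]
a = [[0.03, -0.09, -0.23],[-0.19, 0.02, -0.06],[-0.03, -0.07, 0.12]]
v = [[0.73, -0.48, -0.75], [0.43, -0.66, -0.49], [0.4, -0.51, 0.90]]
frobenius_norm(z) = 1.71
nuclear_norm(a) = 0.57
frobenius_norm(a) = 0.35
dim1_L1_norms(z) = [1.61, 1.73, 1.65]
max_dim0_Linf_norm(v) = 0.9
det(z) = -0.25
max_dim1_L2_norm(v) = 1.15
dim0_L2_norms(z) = [1.03, 0.9, 1.03]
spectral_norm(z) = 1.39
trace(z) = 0.80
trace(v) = 0.97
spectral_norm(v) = 1.46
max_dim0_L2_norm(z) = 1.03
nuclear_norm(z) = 2.56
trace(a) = 0.17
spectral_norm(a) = 0.27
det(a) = -0.01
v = a + z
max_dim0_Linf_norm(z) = 0.78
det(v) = -0.37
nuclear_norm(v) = 2.80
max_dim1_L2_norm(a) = 0.25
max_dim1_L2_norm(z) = 1.02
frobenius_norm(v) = 1.85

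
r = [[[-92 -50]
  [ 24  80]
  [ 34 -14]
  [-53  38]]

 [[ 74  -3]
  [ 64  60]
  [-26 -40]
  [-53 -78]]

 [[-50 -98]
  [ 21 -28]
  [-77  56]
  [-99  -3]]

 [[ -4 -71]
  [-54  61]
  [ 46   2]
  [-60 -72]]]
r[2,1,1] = -28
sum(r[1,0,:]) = 71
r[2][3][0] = -99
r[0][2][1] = -14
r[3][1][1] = 61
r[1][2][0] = -26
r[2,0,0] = -50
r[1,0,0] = 74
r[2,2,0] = -77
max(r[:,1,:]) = 80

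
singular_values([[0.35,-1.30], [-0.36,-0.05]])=[1.35, 0.36]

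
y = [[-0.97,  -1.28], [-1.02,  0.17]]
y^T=[[-0.97, -1.02], [-1.28, 0.17]]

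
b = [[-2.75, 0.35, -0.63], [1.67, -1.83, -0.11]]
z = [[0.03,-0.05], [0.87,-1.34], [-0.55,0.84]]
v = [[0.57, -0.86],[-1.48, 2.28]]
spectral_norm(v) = 2.91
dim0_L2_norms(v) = [1.59, 2.44]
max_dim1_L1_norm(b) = 3.73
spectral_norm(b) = 3.52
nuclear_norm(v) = 2.92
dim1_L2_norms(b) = [2.84, 2.48]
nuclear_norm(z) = 1.89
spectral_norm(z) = 1.89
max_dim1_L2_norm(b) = 2.84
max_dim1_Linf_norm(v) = 2.28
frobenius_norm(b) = 3.77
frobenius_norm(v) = 2.91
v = b @ z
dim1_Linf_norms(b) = [2.75, 1.83]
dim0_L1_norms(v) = [2.05, 3.14]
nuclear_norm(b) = 4.88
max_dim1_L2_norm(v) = 2.72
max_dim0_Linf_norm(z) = 1.34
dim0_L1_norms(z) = [1.45, 2.23]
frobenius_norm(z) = 1.89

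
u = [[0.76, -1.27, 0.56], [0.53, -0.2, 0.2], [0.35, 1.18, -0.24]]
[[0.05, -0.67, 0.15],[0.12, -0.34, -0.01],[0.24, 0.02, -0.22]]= u@ [[0.14,-0.44,-0.08], [0.27,0.05,-0.16], [0.52,-0.49,0.02]]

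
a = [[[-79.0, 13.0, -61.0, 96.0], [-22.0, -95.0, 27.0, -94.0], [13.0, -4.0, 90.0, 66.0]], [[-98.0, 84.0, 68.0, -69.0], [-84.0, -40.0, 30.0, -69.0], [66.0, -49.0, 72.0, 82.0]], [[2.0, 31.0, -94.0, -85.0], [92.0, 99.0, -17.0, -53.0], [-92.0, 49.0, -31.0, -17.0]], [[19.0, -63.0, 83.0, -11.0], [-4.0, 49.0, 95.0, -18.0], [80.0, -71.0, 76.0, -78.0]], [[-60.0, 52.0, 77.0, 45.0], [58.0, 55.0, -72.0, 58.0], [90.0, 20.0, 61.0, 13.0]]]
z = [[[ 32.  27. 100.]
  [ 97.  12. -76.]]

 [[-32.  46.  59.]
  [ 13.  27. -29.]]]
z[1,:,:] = [[-32.0, 46.0, 59.0], [13.0, 27.0, -29.0]]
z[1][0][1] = 46.0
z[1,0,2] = 59.0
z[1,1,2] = -29.0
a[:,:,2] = [[-61.0, 27.0, 90.0], [68.0, 30.0, 72.0], [-94.0, -17.0, -31.0], [83.0, 95.0, 76.0], [77.0, -72.0, 61.0]]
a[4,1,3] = 58.0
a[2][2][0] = -92.0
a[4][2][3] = 13.0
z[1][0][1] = 46.0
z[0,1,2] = -76.0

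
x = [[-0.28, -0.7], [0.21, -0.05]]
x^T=[[-0.28, 0.21], [-0.7, -0.05]]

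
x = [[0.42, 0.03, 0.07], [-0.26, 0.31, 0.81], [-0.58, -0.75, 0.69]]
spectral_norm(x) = 1.30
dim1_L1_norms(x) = [0.52, 1.38, 2.02]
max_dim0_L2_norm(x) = 1.07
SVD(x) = [[-0.14, 0.17, -0.98], [0.49, 0.87, 0.08], [0.86, -0.46, -0.20]] @ diag([1.2958063024756432, 0.7466604281776946, 0.37467883775028377]) @ [[-0.53, -0.39, 0.76],[0.15, 0.83, 0.53],[-0.84, 0.4, -0.38]]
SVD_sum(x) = [[0.1, 0.07, -0.14], [-0.33, -0.24, 0.48], [-0.59, -0.43, 0.84]] + [[0.02, 0.10, 0.07],[0.1, 0.54, 0.35],[-0.05, -0.29, -0.18]] + [[0.31, -0.14, 0.14], [-0.03, 0.01, -0.01], [0.06, -0.03, 0.03]]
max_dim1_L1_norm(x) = 2.02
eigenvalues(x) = [(0.42+0j), (0.5+0.79j), (0.5-0.79j)]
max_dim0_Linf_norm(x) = 0.81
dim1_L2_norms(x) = [0.43, 0.91, 1.17]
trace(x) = 1.42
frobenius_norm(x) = 1.54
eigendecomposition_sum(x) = [[(0.38+0j), -0.04-0.00j, (0.02-0j)], [(-0.26-0j), (0.03+0j), -0.01+0.00j], [0.09+0.00j, -0.01-0.00j, 0.00-0.00j]] + [[0.02+0.03j,0.04+0.03j,(0.02-0.04j)], [0.35j,(0.14+0.43j),0.41-0.24j], [(-0.33+0.1j),(-0.37+0.25j),(0.34+0.33j)]] + [[0.02-0.03j, (0.04-0.03j), (0.02+0.04j)], [0.00-0.35j, 0.14-0.43j, 0.41+0.24j], [-0.33-0.10j, -0.37-0.25j, 0.34-0.33j]]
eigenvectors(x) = [[-0.81+0.00j, 0.06-0.04j, 0.06+0.04j],[(0.56+0j), 0.71+0.00j, 0.71-0.00j],[(-0.19+0j), 0.19+0.68j, 0.19-0.68j]]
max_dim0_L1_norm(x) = 1.57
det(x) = 0.36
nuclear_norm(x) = 2.42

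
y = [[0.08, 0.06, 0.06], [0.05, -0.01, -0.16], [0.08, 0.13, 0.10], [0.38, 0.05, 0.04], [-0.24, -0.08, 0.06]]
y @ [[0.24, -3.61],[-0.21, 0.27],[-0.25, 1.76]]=[[-0.01, -0.17], [0.05, -0.46], [-0.03, -0.08], [0.07, -1.29], [-0.06, 0.95]]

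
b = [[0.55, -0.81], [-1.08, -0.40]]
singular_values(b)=[1.21, 0.9]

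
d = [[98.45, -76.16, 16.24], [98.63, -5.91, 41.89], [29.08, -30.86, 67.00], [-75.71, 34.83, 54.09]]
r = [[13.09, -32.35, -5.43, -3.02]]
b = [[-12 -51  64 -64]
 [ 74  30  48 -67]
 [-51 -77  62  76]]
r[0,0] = 13.09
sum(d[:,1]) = -78.1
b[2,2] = 62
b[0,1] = -51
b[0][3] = -64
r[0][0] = 13.09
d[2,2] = 67.0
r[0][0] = 13.09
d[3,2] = 54.09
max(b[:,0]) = 74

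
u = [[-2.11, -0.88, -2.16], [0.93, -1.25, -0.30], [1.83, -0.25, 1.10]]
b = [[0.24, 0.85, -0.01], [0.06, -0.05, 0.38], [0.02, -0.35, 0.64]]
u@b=[[-0.60, -0.99, -1.7],[0.14, 0.96, -0.68],[0.45, 1.18, 0.59]]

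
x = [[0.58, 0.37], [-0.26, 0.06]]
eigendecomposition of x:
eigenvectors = [[(0.77+0j),0.77-0.00j], [(-0.54+0.35j),-0.54-0.35j]]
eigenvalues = [(0.32+0.17j), (0.32-0.17j)]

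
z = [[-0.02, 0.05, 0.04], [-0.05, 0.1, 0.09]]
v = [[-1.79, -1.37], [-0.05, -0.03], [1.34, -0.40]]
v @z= [[0.1, -0.23, -0.19],  [0.00, -0.01, -0.0],  [-0.01, 0.03, 0.02]]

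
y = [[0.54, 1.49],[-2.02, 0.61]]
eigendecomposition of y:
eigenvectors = [[(-0.01+0.65j), (-0.01-0.65j)], [-0.76+0.00j, (-0.76-0j)]]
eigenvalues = [(0.58+1.73j), (0.58-1.73j)]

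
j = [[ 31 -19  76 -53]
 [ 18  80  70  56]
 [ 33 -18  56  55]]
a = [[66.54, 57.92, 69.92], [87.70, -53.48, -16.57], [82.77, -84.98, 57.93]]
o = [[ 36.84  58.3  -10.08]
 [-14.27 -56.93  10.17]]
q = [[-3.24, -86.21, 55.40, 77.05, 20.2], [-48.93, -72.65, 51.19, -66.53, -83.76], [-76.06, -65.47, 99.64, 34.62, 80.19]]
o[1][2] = 10.17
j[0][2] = 76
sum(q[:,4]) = 16.629999999999995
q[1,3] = -66.53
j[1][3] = 56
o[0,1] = 58.3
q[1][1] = -72.65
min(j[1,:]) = 18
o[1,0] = -14.27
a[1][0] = 87.7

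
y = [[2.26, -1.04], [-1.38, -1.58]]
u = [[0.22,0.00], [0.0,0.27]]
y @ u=[[0.5, -0.28],[-0.30, -0.43]]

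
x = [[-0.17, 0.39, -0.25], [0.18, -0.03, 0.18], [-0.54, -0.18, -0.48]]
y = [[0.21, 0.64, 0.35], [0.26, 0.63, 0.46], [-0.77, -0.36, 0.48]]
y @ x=[[-0.11, -0.0, -0.11], [-0.18, -0.00, -0.17], [-0.19, -0.38, -0.10]]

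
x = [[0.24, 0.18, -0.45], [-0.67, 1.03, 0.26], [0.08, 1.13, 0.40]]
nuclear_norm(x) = 2.72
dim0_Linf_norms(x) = [0.67, 1.13, 0.45]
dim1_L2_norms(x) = [0.54, 1.26, 1.2]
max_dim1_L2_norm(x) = 1.26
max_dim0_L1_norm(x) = 2.34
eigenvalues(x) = [(1.46+0j), (0.1+0.55j), (0.1-0.55j)]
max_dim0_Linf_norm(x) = 1.13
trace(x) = 1.67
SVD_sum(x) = [[0.01,-0.02,-0.01], [-0.32,1.11,0.34], [-0.3,1.05,0.32]] + [[0.37, 0.16, -0.16], [-0.26, -0.11, 0.11], [0.28, 0.12, -0.12]] + [[-0.14, 0.05, -0.28],[-0.10, 0.03, -0.19],[0.10, -0.03, 0.2]]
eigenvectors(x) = [[(0.16+0j), (-0.24-0.57j), (-0.24+0.57j)], [-0.68+0.00j, 0.20-0.30j, (0.2+0.3j)], [-0.71+0.00j, (-0.7+0j), -0.70-0.00j]]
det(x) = 0.46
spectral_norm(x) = 1.65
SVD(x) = [[-0.02, -0.70, -0.71], [0.73, 0.48, -0.49], [0.69, -0.52, 0.50]] @ diag([1.6513898828150662, 0.6224975894053072, 0.4456548060109144]) @ [[-0.26, 0.92, 0.29], [-0.86, -0.36, 0.37], [0.45, -0.15, 0.88]]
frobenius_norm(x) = 1.82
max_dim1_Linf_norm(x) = 1.13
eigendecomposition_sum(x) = [[(0.11-0j), (-0.22+0j), (-0.1+0j)], [-0.47+0.00j, (0.91+0j), 0.42-0.00j], [-0.49+0.00j, (0.95+0j), (0.44-0j)]] + [[(0.06+0.25j), (0.2+0j), (-0.17+0.05j)],[(-0.1+0.11j), (0.06+0.1j), (-0.08-0.07j)],[0.29+0.04j, (0.09-0.2j), -0.02+0.20j]] + [[(0.06-0.25j), 0.20-0.00j, -0.17-0.05j], [(-0.1-0.11j), 0.06-0.10j, -0.08+0.07j], [(0.29-0.04j), (0.09+0.2j), -0.02-0.20j]]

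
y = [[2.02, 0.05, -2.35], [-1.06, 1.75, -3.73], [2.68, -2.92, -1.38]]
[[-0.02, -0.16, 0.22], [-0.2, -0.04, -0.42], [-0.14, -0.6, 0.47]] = y @ [[0.07, 0.02, 0.17], [0.08, 0.18, -0.03], [0.07, 0.09, 0.05]]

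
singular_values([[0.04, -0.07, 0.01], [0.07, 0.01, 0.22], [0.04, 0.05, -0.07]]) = [0.24, 0.09, 0.07]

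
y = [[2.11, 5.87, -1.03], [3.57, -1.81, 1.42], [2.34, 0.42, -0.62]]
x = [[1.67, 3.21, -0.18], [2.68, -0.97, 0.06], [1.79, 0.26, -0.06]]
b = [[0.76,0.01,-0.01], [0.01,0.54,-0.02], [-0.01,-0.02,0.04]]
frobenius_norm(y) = 8.00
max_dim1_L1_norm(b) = 0.78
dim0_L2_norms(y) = [4.76, 6.16, 1.86]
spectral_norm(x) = 3.95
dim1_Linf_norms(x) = [3.21, 2.68, 1.79]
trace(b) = 1.34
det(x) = 0.49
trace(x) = 0.64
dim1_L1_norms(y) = [9.01, 6.8, 3.38]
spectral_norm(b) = 0.76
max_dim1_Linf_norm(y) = 5.87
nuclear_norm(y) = 12.01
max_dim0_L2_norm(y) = 6.16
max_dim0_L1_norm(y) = 8.1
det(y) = 27.70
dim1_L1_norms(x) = [5.06, 3.71, 2.11]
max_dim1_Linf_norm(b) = 0.76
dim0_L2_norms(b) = [0.76, 0.54, 0.05]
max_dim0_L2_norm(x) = 3.63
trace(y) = -0.32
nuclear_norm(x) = 6.98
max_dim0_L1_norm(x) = 6.14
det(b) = 0.02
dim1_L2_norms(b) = [0.76, 0.54, 0.05]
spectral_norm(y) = 6.49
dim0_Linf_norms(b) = [0.76, 0.54, 0.04]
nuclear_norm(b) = 1.34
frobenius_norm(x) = 4.95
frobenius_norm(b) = 0.93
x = y @ b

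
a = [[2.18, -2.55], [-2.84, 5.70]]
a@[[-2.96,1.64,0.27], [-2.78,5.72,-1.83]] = [[0.64, -11.01, 5.26], [-7.44, 27.95, -11.20]]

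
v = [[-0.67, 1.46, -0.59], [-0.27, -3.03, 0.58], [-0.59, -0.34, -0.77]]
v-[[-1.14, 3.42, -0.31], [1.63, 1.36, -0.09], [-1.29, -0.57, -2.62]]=[[0.47,-1.96,-0.28], [-1.90,-4.39,0.67], [0.7,0.23,1.85]]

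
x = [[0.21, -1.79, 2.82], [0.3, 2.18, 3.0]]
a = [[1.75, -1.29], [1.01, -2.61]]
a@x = [[-0.02, -5.94, 1.06],  [-0.57, -7.5, -4.98]]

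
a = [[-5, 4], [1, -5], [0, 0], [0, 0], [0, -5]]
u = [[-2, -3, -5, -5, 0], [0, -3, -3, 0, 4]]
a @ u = [[10, 3, 13, 25, 16], [-2, 12, 10, -5, -20], [0, 0, 0, 0, 0], [0, 0, 0, 0, 0], [0, 15, 15, 0, -20]]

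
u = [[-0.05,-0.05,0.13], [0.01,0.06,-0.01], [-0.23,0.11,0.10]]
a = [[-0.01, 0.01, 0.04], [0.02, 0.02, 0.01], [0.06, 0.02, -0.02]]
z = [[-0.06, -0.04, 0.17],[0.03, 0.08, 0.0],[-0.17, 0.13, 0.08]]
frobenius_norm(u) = 0.32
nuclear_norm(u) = 0.46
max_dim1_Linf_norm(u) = 0.23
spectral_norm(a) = 0.07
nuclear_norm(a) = 0.12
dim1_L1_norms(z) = [0.27, 0.11, 0.38]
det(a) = -0.00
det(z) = 0.00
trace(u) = 0.11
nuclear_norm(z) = 0.48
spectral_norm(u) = 0.28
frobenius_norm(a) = 0.08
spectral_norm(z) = 0.25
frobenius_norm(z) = 0.31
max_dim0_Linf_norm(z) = 0.17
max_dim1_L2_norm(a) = 0.07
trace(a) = -0.01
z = a + u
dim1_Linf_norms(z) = [0.17, 0.08, 0.17]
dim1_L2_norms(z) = [0.18, 0.09, 0.23]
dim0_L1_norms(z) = [0.26, 0.25, 0.25]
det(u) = 0.00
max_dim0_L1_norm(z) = 0.26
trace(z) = 0.10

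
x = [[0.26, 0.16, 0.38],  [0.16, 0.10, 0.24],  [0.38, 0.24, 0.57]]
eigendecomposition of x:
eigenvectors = [[0.53, 0.85, 0.03],[0.33, -0.17, -0.93],[0.78, -0.50, 0.37]]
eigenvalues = [0.93, 0.0, -0.0]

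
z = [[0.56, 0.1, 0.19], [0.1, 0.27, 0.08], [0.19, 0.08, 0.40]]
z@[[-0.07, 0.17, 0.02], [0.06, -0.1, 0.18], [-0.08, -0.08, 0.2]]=[[-0.05, 0.07, 0.07], [0.00, -0.02, 0.07], [-0.04, -0.01, 0.1]]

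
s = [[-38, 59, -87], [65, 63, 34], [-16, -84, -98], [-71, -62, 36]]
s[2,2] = -98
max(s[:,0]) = 65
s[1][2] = 34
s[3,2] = 36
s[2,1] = -84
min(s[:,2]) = -98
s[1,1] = 63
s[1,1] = 63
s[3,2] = 36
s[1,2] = 34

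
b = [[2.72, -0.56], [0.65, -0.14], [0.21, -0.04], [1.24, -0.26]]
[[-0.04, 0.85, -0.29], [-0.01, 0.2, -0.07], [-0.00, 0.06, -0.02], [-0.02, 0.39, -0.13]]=b @[[-0.07, 0.27, -0.12], [-0.26, -0.2, -0.07]]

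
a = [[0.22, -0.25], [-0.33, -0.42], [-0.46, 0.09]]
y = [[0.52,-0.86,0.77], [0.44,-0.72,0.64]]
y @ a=[[0.04, 0.3], [0.04, 0.25]]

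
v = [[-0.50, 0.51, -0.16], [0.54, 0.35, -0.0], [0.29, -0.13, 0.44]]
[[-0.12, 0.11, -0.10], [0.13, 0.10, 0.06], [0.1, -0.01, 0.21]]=v@[[0.23, 0.02, 0.09], [0.02, 0.25, 0.04], [0.09, 0.04, 0.44]]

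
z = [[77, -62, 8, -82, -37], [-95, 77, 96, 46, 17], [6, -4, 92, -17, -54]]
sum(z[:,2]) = 196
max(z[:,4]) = 17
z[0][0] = 77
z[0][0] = 77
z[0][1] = -62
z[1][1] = 77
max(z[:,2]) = 96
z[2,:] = [6, -4, 92, -17, -54]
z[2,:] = [6, -4, 92, -17, -54]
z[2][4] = -54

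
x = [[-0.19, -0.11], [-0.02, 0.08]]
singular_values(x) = [0.22, 0.08]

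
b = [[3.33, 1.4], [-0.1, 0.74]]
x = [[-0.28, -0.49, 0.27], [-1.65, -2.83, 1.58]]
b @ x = [[-3.24, -5.59, 3.11], [-1.19, -2.05, 1.14]]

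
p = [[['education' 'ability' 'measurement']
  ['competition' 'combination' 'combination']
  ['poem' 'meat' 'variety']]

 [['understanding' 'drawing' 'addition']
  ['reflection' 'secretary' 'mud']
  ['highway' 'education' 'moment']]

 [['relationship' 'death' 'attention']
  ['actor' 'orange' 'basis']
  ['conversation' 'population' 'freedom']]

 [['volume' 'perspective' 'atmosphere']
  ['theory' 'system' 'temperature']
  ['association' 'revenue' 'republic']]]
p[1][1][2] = 'mud'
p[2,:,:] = [['relationship', 'death', 'attention'], ['actor', 'orange', 'basis'], ['conversation', 'population', 'freedom']]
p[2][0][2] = 'attention'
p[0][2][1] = 'meat'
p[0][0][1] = 'ability'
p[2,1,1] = 'orange'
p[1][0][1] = 'drawing'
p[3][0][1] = 'perspective'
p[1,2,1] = 'education'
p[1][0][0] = 'understanding'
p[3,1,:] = ['theory', 'system', 'temperature']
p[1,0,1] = 'drawing'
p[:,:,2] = [['measurement', 'combination', 'variety'], ['addition', 'mud', 'moment'], ['attention', 'basis', 'freedom'], ['atmosphere', 'temperature', 'republic']]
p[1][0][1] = 'drawing'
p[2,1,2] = 'basis'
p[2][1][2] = 'basis'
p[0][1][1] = 'combination'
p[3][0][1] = 'perspective'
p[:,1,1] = ['combination', 'secretary', 'orange', 'system']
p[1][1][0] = 'reflection'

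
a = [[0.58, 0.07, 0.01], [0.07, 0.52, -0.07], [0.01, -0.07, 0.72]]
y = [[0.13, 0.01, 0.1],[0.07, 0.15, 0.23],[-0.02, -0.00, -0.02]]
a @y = [[0.08,0.02,0.07], [0.05,0.08,0.13], [-0.02,-0.01,-0.03]]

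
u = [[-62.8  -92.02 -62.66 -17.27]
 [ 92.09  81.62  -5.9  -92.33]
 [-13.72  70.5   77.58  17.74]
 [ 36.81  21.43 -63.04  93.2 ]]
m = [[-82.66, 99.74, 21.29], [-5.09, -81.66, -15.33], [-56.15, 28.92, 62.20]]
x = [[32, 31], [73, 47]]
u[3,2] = -63.04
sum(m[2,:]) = 34.970000000000006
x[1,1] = 47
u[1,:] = [92.09, 81.62, -5.9, -92.33]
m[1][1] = -81.66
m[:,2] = [21.29, -15.33, 62.2]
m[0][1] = 99.74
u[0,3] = -17.27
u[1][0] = 92.09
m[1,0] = -5.09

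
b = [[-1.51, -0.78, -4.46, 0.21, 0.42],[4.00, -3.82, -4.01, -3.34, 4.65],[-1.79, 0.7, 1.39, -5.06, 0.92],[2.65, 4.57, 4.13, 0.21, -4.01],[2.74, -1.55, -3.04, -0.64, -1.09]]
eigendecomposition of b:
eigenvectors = [[-0.40+0.00j, (0.18+0.22j), 0.18-0.22j, (0.18-0.38j), (0.18+0.38j)], [(-0.65+0j), 0.65+0.00j, (0.65-0j), (-0.29+0.42j), (-0.29-0.42j)], [0.50+0.00j, 0.20-0.32j, (0.2+0.32j), (-0.06-0.28j), (-0.06+0.28j)], [-0.19+0.00j, (-0.26-0.44j), (-0.26+0.44j), (-0.34-0.06j), (-0.34+0.06j)], [-0.35+0.00j, 0.27+0.16j, (0.27-0.16j), (-0.6+0j), -0.60-0.00j]]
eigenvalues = [(3.23+0j), (-0.69+6.7j), (-0.69-6.7j), (-3.33+1.31j), (-3.33-1.31j)]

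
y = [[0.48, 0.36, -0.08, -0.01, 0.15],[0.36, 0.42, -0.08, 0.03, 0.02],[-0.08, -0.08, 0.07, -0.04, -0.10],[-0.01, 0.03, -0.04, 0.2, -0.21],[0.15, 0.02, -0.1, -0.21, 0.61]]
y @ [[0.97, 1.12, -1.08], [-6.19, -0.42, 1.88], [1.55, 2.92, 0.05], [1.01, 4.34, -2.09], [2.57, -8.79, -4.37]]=[[-1.51, -1.21, -0.48], [-2.29, -0.05, 0.25], [0.23, 0.85, 0.46], [-0.6, 2.57, 0.56], [1.22, -6.41, -2.36]]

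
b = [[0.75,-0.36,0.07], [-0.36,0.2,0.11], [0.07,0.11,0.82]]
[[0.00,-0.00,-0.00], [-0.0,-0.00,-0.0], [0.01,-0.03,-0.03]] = b @ [[0.03, -0.07, -0.07],[0.05, -0.14, -0.14],[0.0, -0.01, -0.01]]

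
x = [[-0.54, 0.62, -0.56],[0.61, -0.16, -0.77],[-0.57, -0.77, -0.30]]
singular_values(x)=[1.0, 1.0, 0.99]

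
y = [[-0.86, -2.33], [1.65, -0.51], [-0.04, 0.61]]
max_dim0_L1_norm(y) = 3.45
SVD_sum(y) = [[-0.87, -2.32], [0.04, 0.10], [0.20, 0.52]] + [[0.01, -0.01],[1.61, -0.61],[-0.24, 0.09]]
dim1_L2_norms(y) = [2.48, 1.73, 0.61]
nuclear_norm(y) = 4.29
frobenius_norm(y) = 3.09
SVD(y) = [[-0.97,-0.01], [0.04,-0.99], [0.22,0.14]] @ diag([2.5473680798823084, 1.742330584474921]) @ [[0.35,0.94], [-0.94,0.35]]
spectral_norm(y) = 2.55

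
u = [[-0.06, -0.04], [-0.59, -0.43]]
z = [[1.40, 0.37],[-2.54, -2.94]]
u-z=[[-1.46, -0.41], [1.95, 2.51]]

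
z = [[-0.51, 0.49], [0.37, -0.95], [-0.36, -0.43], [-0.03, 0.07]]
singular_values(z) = [1.24, 0.57]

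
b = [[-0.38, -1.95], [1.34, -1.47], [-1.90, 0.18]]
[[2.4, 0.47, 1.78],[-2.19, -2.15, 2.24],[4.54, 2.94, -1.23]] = b@[[-2.46, -1.54, 0.55], [-0.75, 0.06, -1.02]]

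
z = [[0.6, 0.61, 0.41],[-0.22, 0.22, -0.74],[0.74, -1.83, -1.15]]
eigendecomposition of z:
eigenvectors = [[(0.18-0.48j), 0.18+0.48j, -0.22+0.00j], [(0.65+0j), (0.65-0j), (0.3+0j)], [(-0.56-0.1j), -0.56+0.10j, 0.93+0.00j]]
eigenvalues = [(0.79+0.28j), (0.79-0.28j), (-1.92+0j)]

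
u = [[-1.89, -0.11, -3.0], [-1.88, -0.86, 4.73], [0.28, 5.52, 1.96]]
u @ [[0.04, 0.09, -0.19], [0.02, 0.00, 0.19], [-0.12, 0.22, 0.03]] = [[0.28, -0.83, 0.25], [-0.66, 0.87, 0.34], [-0.11, 0.46, 1.05]]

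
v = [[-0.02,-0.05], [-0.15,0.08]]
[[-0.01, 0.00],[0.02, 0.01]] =v @ [[-0.03, -0.10], [0.18, -0.03]]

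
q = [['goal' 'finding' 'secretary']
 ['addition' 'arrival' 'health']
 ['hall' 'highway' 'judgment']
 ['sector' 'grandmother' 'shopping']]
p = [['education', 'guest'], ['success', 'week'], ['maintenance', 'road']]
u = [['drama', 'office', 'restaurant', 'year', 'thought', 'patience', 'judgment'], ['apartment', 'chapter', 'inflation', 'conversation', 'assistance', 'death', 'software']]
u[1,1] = 'chapter'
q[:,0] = ['goal', 'addition', 'hall', 'sector']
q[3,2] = 'shopping'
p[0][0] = 'education'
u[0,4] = 'thought'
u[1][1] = 'chapter'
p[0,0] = 'education'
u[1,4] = 'assistance'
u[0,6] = 'judgment'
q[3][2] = 'shopping'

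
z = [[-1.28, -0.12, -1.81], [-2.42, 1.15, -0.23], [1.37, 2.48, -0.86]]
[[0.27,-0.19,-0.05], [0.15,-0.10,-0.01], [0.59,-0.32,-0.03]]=z@[[0.03, -0.01, 0.00], [0.16, -0.08, 0.00], [-0.18, 0.12, 0.03]]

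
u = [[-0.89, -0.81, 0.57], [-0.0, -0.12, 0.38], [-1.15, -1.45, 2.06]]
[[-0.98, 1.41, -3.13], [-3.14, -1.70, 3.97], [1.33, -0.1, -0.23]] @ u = [[4.47, 5.16, -6.47],[-1.77, -3.01, 5.74],[-0.92, -0.73, 0.25]]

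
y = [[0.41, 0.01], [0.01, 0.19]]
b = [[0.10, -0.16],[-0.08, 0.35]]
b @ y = [[0.04,-0.03], [-0.03,0.07]]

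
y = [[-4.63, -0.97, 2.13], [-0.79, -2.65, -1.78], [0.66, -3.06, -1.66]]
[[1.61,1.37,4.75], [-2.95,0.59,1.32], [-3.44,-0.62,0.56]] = y@[[-0.19, -0.67, -0.72],[0.72, 0.40, -0.56],[0.67, -0.63, 0.41]]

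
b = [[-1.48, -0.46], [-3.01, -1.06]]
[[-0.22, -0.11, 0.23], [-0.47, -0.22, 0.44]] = b @ [[0.1,0.06,-0.2], [0.16,0.04,0.15]]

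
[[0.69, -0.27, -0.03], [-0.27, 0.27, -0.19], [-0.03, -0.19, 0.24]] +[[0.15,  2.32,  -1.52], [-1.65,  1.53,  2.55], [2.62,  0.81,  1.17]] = [[0.84, 2.05, -1.55], [-1.92, 1.8, 2.36], [2.59, 0.62, 1.41]]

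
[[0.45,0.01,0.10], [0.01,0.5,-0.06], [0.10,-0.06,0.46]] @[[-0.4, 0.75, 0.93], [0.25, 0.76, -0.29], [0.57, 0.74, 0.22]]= [[-0.12,0.42,0.44], [0.09,0.34,-0.15], [0.21,0.37,0.21]]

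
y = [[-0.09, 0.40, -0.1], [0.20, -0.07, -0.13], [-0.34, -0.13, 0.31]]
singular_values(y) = [0.54, 0.43, 0.01]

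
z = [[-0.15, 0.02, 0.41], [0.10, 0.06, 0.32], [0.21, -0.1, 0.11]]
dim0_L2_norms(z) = [0.28, 0.12, 0.53]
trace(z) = 0.02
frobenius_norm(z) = 0.61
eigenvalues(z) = [(-0.33+0j), (0.18+0.1j), (0.18-0.1j)]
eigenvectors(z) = [[-0.91+0.00j, (-0.36-0.17j), (-0.36+0.17j)], [(-0.1+0j), -0.86+0.00j, -0.86-0.00j], [0.41+0.00j, -0.20-0.23j, -0.20+0.23j]]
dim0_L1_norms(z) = [0.46, 0.18, 0.84]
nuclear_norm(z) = 0.91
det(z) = -0.01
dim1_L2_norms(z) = [0.44, 0.34, 0.26]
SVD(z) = [[-0.78, 0.45, 0.43], [-0.6, -0.35, -0.72], [-0.18, -0.82, 0.54]] @ diag([0.5327937237089018, 0.2843876998675112, 0.09194826882801528]) @ [[0.04, -0.06, -1.00], [-0.97, 0.25, -0.05], [-0.25, -0.97, 0.05]]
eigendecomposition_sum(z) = [[(-0.25+0j), (0.06-0j), (0.19-0j)], [(-0.03+0j), (0.01-0j), 0.02-0.00j], [0.11-0.00j, -0.03+0.00j, (-0.09+0j)]] + [[0.05-0.04j,(-0.02+0.07j),(0.11-0.07j)],[0.06-0.13j,(0.03+0.16j),0.15-0.24j],[(0.05-0.01j),(-0.04+0.04j),(0.1-0.02j)]] + [[(0.05+0.04j), (-0.02-0.07j), (0.11+0.07j)], [(0.06+0.13j), 0.03-0.16j, (0.15+0.24j)], [(0.05+0.01j), -0.04-0.04j, 0.10+0.02j]]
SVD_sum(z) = [[-0.02,0.03,0.41], [-0.01,0.02,0.32], [-0.0,0.01,0.1]] + [[-0.13, 0.03, -0.01], [0.09, -0.02, 0.00], [0.23, -0.06, 0.01]] + [[-0.01, -0.04, 0.0], [0.02, 0.06, -0.00], [-0.01, -0.05, 0.00]]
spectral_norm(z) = 0.53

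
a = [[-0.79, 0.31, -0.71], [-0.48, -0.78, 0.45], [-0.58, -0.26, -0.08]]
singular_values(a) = [1.19, 1.12, 0.0]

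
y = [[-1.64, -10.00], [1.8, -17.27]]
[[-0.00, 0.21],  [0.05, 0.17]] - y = [[1.64,10.21], [-1.75,17.44]]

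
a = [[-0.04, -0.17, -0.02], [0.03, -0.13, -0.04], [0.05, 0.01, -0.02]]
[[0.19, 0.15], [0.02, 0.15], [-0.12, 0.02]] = a @ [[-0.28,  0.79], [-1.54,  -1.09], [4.34,  0.36]]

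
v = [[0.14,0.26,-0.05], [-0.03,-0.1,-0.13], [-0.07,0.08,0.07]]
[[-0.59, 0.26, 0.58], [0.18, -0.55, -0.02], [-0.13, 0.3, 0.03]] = v @ [[-0.27, 0.39, 0.28],  [-2.06, 1.39, 1.82],  [0.26, 3.04, -1.33]]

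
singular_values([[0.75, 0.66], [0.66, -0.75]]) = [1.0, 1.0]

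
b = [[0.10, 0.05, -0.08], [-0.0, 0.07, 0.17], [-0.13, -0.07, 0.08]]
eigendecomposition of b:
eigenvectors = [[(-0.6+0j),0.27+0.31j,(0.27-0.31j)], [0.73+0.00j,(-0.78+0j),(-0.78-0j)], [-0.32+0.00j,-0.26-0.38j,(-0.26+0.38j)]]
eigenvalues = [(-0+0j), (0.13+0.08j), (0.13-0.08j)]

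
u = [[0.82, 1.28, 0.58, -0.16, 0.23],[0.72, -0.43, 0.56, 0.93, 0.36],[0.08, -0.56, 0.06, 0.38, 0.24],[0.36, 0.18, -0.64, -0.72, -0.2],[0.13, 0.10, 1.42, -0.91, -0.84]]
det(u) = -0.50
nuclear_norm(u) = 6.10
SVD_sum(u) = [[0.24,0.52,0.69,-0.59,-0.36], [-0.07,-0.14,-0.18,0.16,0.10], [-0.1,-0.22,-0.29,0.25,0.15], [0.05,0.1,0.13,-0.11,-0.07], [0.36,0.77,1.02,-0.87,-0.53]] + [[0.22, -0.05, 0.32, 0.33, 0.14],[0.56, -0.12, 0.81, 0.84, 0.37],[0.17, -0.04, 0.25, 0.26, 0.11],[-0.31, 0.07, -0.45, -0.47, -0.2],[0.04, -0.01, 0.06, 0.06, 0.03]] + [[0.43,  0.77,  -0.45,  0.09,  0.40],[-0.02,  -0.03,  0.02,  -0.00,  -0.02],[-0.11,  -0.20,  0.12,  -0.02,  -0.10],[0.17,  0.29,  -0.17,  0.03,  0.15],[-0.35,  -0.62,  0.36,  -0.07,  -0.32]] + [[-0.07, 0.05, 0.02, 0.03, 0.01],  [0.24, -0.15, -0.07, -0.09, -0.04],  [0.13, -0.08, -0.04, -0.05, -0.02],  [0.46, -0.28, -0.14, -0.17, -0.08],  [0.07, -0.04, -0.02, -0.03, -0.01]] + [[-0.0, -0.01, 0.01, -0.02, 0.03], [0.01, 0.01, -0.01, 0.03, -0.04], [-0.01, -0.02, 0.02, -0.06, 0.1], [0.00, 0.00, -0.0, 0.00, -0.00], [-0.0, -0.0, 0.00, -0.00, 0.0]]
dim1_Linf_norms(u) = [1.28, 0.93, 0.56, 0.72, 1.42]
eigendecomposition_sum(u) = [[1.13+0.00j, 0.55+0.00j, (0.98+0j), 0.21-0.00j, 0.30+0.00j], [0.56+0.00j, 0.27+0.00j, (0.49+0j), (0.1-0j), (0.15+0j)], [(-0.11+0j), -0.05-0.00j, (-0.09-0j), -0.02+0.00j, -0.03-0.00j], [(0.29+0j), (0.14+0j), (0.25+0j), 0.05-0.00j, 0.08+0.00j], [-0.10+0.00j, -0.05-0.00j, -0.08-0.00j, (-0.02+0j), (-0.03-0j)]] + [[(-0.05+0j),0.06-0.00j,(-0.21-0j),(0.02-0j),-0.04-0.00j], [-0.05+0.00j,(0.05-0j),-0.18-0.00j,0.01-0.00j,(-0.03-0j)], [0.07+0.00j,(-0.07+0j),0.25+0.00j,-0.02+0.00j,(0.05+0j)], [(-0.09+0j),(0.09-0j),(-0.34-0j),0.03-0.00j,(-0.06-0j)], [(0.14+0j),(-0.14+0j),0.52+0.00j,-0.04+0.00j,(0.09+0j)]] + [[(0.08-0j), (0.01-0j), 0.03+0.00j, (-0.41+0j), (-0.25-0j)], [(-0.15+0j), (-0.02+0j), -0.05-0.00j, 0.76-0.00j, (0.46+0j)], [-0.14+0.00j, -0.02+0.00j, (-0.05-0j), 0.72-0.00j, (0.44+0j)], [(-0.01+0j), (-0+0j), (-0-0j), (0.05-0j), (0.03+0j)], [0.44-0.00j, (0.07-0j), 0.14+0.00j, (-2.24+0j), (-1.35-0j)]] + [[-0.17+0.04j, (0.33+0.07j), -0.11-0.30j, 0.01-0.42j, 0.11-0.09j],  [0.18-0.06j, -0.36-0.04j, (0.15+0.31j), 0.03+0.45j, -0.11+0.11j],  [(0.13+0.03j), (-0.21-0.16j), (-0.03+0.25j), (-0.15+0.29j), -0.11+0.03j],  [(0.08+0.16j), -0.03-0.35j, -0.27+0.20j, (-0.42+0.1j), -0.12-0.08j],  [-0.17-0.25j, 0.11+0.59j, 0.42-0.38j, (0.69-0.25j), 0.22+0.12j]] + [[(-0.17-0.04j), 0.33-0.07j, (-0.11+0.3j), (0.01+0.42j), (0.11+0.09j)], [0.18+0.06j, (-0.36+0.04j), (0.15-0.31j), 0.03-0.45j, -0.11-0.11j], [(0.13-0.03j), (-0.21+0.16j), (-0.03-0.25j), (-0.15-0.29j), (-0.11-0.03j)], [(0.08-0.16j), -0.03+0.35j, -0.27-0.20j, (-0.42-0.1j), (-0.12+0.08j)], [(-0.17+0.25j), 0.11-0.59j, (0.42+0.38j), (0.69+0.25j), 0.22-0.12j]]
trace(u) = -1.11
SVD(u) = [[-0.54,-0.31,0.73,-0.14,0.24], [0.14,-0.80,-0.03,0.44,-0.39], [0.23,-0.25,-0.19,0.24,0.89], [-0.1,0.45,0.28,0.84,-0.02], [-0.8,-0.06,-0.59,0.13,0.03]] @ diag([2.1102587368704917, 1.6915107270477223, 1.465475901682846, 0.6992065568557548, 0.13707697173855363]) @ [[-0.22, -0.46, -0.61, 0.52, 0.32],[-0.41, 0.09, -0.60, -0.62, -0.27],[0.40, 0.72, -0.42, 0.08, 0.38],[0.78, -0.48, -0.24, -0.30, -0.14],[-0.11, -0.20, 0.19, -0.50, 0.82]]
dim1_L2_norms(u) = [1.65, 1.42, 0.72, 1.06, 1.89]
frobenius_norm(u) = 3.16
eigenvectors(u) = [[(0.87+0j), (0.29+0j), 0.16+0.00j, 0.14-0.35j, (0.14+0.35j)],  [(0.43+0j), (0.24+0j), (-0.3+0j), (-0.12+0.39j), (-0.12-0.39j)],  [-0.08+0.00j, (-0.35+0j), -0.29+0.00j, (-0.22+0.2j), (-0.22-0.2j)],  [0.22+0.00j, 0.47+0.00j, (-0.02+0j), (-0.39-0.04j), -0.39+0.04j],  [(-0.07+0j), (-0.72+0j), (0.89+0j), (0.67+0j), (0.67-0j)]]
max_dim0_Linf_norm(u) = 1.42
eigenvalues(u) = [(1.34+0j), (0.36+0j), (-1.29+0j), (-0.76+0.47j), (-0.76-0.47j)]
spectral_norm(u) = 2.11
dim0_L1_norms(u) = [2.11, 2.55, 3.26, 3.1, 1.87]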